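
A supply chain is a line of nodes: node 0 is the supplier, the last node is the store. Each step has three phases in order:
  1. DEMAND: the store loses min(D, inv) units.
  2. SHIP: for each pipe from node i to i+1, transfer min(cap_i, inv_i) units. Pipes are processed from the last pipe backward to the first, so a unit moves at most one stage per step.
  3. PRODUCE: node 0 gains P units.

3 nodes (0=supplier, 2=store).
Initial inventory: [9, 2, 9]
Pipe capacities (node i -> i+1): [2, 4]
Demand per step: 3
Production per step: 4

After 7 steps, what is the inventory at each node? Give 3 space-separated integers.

Step 1: demand=3,sold=3 ship[1->2]=2 ship[0->1]=2 prod=4 -> inv=[11 2 8]
Step 2: demand=3,sold=3 ship[1->2]=2 ship[0->1]=2 prod=4 -> inv=[13 2 7]
Step 3: demand=3,sold=3 ship[1->2]=2 ship[0->1]=2 prod=4 -> inv=[15 2 6]
Step 4: demand=3,sold=3 ship[1->2]=2 ship[0->1]=2 prod=4 -> inv=[17 2 5]
Step 5: demand=3,sold=3 ship[1->2]=2 ship[0->1]=2 prod=4 -> inv=[19 2 4]
Step 6: demand=3,sold=3 ship[1->2]=2 ship[0->1]=2 prod=4 -> inv=[21 2 3]
Step 7: demand=3,sold=3 ship[1->2]=2 ship[0->1]=2 prod=4 -> inv=[23 2 2]

23 2 2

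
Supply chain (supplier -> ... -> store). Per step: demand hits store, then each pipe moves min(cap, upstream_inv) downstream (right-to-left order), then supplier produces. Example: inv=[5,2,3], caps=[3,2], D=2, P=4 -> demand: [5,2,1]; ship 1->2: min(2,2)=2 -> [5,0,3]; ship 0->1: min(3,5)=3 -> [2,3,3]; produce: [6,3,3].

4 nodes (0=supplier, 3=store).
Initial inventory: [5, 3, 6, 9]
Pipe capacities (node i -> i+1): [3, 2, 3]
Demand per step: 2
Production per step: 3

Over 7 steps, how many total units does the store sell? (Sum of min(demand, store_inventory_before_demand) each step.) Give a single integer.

Answer: 14

Derivation:
Step 1: sold=2 (running total=2) -> [5 4 5 10]
Step 2: sold=2 (running total=4) -> [5 5 4 11]
Step 3: sold=2 (running total=6) -> [5 6 3 12]
Step 4: sold=2 (running total=8) -> [5 7 2 13]
Step 5: sold=2 (running total=10) -> [5 8 2 13]
Step 6: sold=2 (running total=12) -> [5 9 2 13]
Step 7: sold=2 (running total=14) -> [5 10 2 13]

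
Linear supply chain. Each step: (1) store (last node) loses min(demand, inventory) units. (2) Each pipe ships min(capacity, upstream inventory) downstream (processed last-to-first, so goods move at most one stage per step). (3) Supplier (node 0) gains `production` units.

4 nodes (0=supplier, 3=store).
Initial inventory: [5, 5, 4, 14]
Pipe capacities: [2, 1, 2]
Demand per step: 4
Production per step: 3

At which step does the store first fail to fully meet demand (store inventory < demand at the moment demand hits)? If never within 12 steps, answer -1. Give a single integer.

Step 1: demand=4,sold=4 ship[2->3]=2 ship[1->2]=1 ship[0->1]=2 prod=3 -> [6 6 3 12]
Step 2: demand=4,sold=4 ship[2->3]=2 ship[1->2]=1 ship[0->1]=2 prod=3 -> [7 7 2 10]
Step 3: demand=4,sold=4 ship[2->3]=2 ship[1->2]=1 ship[0->1]=2 prod=3 -> [8 8 1 8]
Step 4: demand=4,sold=4 ship[2->3]=1 ship[1->2]=1 ship[0->1]=2 prod=3 -> [9 9 1 5]
Step 5: demand=4,sold=4 ship[2->3]=1 ship[1->2]=1 ship[0->1]=2 prod=3 -> [10 10 1 2]
Step 6: demand=4,sold=2 ship[2->3]=1 ship[1->2]=1 ship[0->1]=2 prod=3 -> [11 11 1 1]
Step 7: demand=4,sold=1 ship[2->3]=1 ship[1->2]=1 ship[0->1]=2 prod=3 -> [12 12 1 1]
Step 8: demand=4,sold=1 ship[2->3]=1 ship[1->2]=1 ship[0->1]=2 prod=3 -> [13 13 1 1]
Step 9: demand=4,sold=1 ship[2->3]=1 ship[1->2]=1 ship[0->1]=2 prod=3 -> [14 14 1 1]
Step 10: demand=4,sold=1 ship[2->3]=1 ship[1->2]=1 ship[0->1]=2 prod=3 -> [15 15 1 1]
Step 11: demand=4,sold=1 ship[2->3]=1 ship[1->2]=1 ship[0->1]=2 prod=3 -> [16 16 1 1]
Step 12: demand=4,sold=1 ship[2->3]=1 ship[1->2]=1 ship[0->1]=2 prod=3 -> [17 17 1 1]
First stockout at step 6

6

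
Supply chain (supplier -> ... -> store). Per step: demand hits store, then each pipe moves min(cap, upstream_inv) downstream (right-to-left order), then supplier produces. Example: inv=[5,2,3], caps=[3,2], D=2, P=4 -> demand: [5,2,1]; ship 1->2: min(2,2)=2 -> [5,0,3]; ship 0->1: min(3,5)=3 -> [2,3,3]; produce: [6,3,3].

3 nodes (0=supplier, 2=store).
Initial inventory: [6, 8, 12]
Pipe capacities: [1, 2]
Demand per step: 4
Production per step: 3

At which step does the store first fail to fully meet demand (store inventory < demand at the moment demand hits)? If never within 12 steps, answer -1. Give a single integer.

Step 1: demand=4,sold=4 ship[1->2]=2 ship[0->1]=1 prod=3 -> [8 7 10]
Step 2: demand=4,sold=4 ship[1->2]=2 ship[0->1]=1 prod=3 -> [10 6 8]
Step 3: demand=4,sold=4 ship[1->2]=2 ship[0->1]=1 prod=3 -> [12 5 6]
Step 4: demand=4,sold=4 ship[1->2]=2 ship[0->1]=1 prod=3 -> [14 4 4]
Step 5: demand=4,sold=4 ship[1->2]=2 ship[0->1]=1 prod=3 -> [16 3 2]
Step 6: demand=4,sold=2 ship[1->2]=2 ship[0->1]=1 prod=3 -> [18 2 2]
Step 7: demand=4,sold=2 ship[1->2]=2 ship[0->1]=1 prod=3 -> [20 1 2]
Step 8: demand=4,sold=2 ship[1->2]=1 ship[0->1]=1 prod=3 -> [22 1 1]
Step 9: demand=4,sold=1 ship[1->2]=1 ship[0->1]=1 prod=3 -> [24 1 1]
Step 10: demand=4,sold=1 ship[1->2]=1 ship[0->1]=1 prod=3 -> [26 1 1]
Step 11: demand=4,sold=1 ship[1->2]=1 ship[0->1]=1 prod=3 -> [28 1 1]
Step 12: demand=4,sold=1 ship[1->2]=1 ship[0->1]=1 prod=3 -> [30 1 1]
First stockout at step 6

6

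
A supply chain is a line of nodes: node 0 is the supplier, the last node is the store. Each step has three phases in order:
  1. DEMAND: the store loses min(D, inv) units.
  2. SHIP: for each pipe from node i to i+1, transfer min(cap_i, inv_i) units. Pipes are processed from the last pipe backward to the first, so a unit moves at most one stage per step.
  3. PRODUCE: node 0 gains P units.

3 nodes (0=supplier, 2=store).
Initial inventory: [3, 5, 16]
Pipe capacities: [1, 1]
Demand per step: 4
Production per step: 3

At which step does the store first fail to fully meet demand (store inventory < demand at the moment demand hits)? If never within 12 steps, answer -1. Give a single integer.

Step 1: demand=4,sold=4 ship[1->2]=1 ship[0->1]=1 prod=3 -> [5 5 13]
Step 2: demand=4,sold=4 ship[1->2]=1 ship[0->1]=1 prod=3 -> [7 5 10]
Step 3: demand=4,sold=4 ship[1->2]=1 ship[0->1]=1 prod=3 -> [9 5 7]
Step 4: demand=4,sold=4 ship[1->2]=1 ship[0->1]=1 prod=3 -> [11 5 4]
Step 5: demand=4,sold=4 ship[1->2]=1 ship[0->1]=1 prod=3 -> [13 5 1]
Step 6: demand=4,sold=1 ship[1->2]=1 ship[0->1]=1 prod=3 -> [15 5 1]
Step 7: demand=4,sold=1 ship[1->2]=1 ship[0->1]=1 prod=3 -> [17 5 1]
Step 8: demand=4,sold=1 ship[1->2]=1 ship[0->1]=1 prod=3 -> [19 5 1]
Step 9: demand=4,sold=1 ship[1->2]=1 ship[0->1]=1 prod=3 -> [21 5 1]
Step 10: demand=4,sold=1 ship[1->2]=1 ship[0->1]=1 prod=3 -> [23 5 1]
Step 11: demand=4,sold=1 ship[1->2]=1 ship[0->1]=1 prod=3 -> [25 5 1]
Step 12: demand=4,sold=1 ship[1->2]=1 ship[0->1]=1 prod=3 -> [27 5 1]
First stockout at step 6

6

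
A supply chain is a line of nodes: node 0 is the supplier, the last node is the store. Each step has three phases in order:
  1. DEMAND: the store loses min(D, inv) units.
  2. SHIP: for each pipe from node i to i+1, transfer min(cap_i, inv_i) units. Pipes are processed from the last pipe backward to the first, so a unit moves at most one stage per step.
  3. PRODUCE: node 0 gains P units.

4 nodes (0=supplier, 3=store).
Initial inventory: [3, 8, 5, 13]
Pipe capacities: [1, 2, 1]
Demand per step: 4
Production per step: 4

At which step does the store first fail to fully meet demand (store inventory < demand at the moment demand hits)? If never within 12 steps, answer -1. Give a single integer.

Step 1: demand=4,sold=4 ship[2->3]=1 ship[1->2]=2 ship[0->1]=1 prod=4 -> [6 7 6 10]
Step 2: demand=4,sold=4 ship[2->3]=1 ship[1->2]=2 ship[0->1]=1 prod=4 -> [9 6 7 7]
Step 3: demand=4,sold=4 ship[2->3]=1 ship[1->2]=2 ship[0->1]=1 prod=4 -> [12 5 8 4]
Step 4: demand=4,sold=4 ship[2->3]=1 ship[1->2]=2 ship[0->1]=1 prod=4 -> [15 4 9 1]
Step 5: demand=4,sold=1 ship[2->3]=1 ship[1->2]=2 ship[0->1]=1 prod=4 -> [18 3 10 1]
Step 6: demand=4,sold=1 ship[2->3]=1 ship[1->2]=2 ship[0->1]=1 prod=4 -> [21 2 11 1]
Step 7: demand=4,sold=1 ship[2->3]=1 ship[1->2]=2 ship[0->1]=1 prod=4 -> [24 1 12 1]
Step 8: demand=4,sold=1 ship[2->3]=1 ship[1->2]=1 ship[0->1]=1 prod=4 -> [27 1 12 1]
Step 9: demand=4,sold=1 ship[2->3]=1 ship[1->2]=1 ship[0->1]=1 prod=4 -> [30 1 12 1]
Step 10: demand=4,sold=1 ship[2->3]=1 ship[1->2]=1 ship[0->1]=1 prod=4 -> [33 1 12 1]
Step 11: demand=4,sold=1 ship[2->3]=1 ship[1->2]=1 ship[0->1]=1 prod=4 -> [36 1 12 1]
Step 12: demand=4,sold=1 ship[2->3]=1 ship[1->2]=1 ship[0->1]=1 prod=4 -> [39 1 12 1]
First stockout at step 5

5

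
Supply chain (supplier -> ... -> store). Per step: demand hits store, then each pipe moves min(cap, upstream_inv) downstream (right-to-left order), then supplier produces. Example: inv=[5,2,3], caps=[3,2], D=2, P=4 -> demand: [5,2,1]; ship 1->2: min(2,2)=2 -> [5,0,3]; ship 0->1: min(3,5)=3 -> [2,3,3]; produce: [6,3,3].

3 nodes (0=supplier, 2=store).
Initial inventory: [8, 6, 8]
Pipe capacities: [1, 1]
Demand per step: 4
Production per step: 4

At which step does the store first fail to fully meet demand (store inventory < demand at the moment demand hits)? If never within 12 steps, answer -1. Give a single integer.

Step 1: demand=4,sold=4 ship[1->2]=1 ship[0->1]=1 prod=4 -> [11 6 5]
Step 2: demand=4,sold=4 ship[1->2]=1 ship[0->1]=1 prod=4 -> [14 6 2]
Step 3: demand=4,sold=2 ship[1->2]=1 ship[0->1]=1 prod=4 -> [17 6 1]
Step 4: demand=4,sold=1 ship[1->2]=1 ship[0->1]=1 prod=4 -> [20 6 1]
Step 5: demand=4,sold=1 ship[1->2]=1 ship[0->1]=1 prod=4 -> [23 6 1]
Step 6: demand=4,sold=1 ship[1->2]=1 ship[0->1]=1 prod=4 -> [26 6 1]
Step 7: demand=4,sold=1 ship[1->2]=1 ship[0->1]=1 prod=4 -> [29 6 1]
Step 8: demand=4,sold=1 ship[1->2]=1 ship[0->1]=1 prod=4 -> [32 6 1]
Step 9: demand=4,sold=1 ship[1->2]=1 ship[0->1]=1 prod=4 -> [35 6 1]
Step 10: demand=4,sold=1 ship[1->2]=1 ship[0->1]=1 prod=4 -> [38 6 1]
Step 11: demand=4,sold=1 ship[1->2]=1 ship[0->1]=1 prod=4 -> [41 6 1]
Step 12: demand=4,sold=1 ship[1->2]=1 ship[0->1]=1 prod=4 -> [44 6 1]
First stockout at step 3

3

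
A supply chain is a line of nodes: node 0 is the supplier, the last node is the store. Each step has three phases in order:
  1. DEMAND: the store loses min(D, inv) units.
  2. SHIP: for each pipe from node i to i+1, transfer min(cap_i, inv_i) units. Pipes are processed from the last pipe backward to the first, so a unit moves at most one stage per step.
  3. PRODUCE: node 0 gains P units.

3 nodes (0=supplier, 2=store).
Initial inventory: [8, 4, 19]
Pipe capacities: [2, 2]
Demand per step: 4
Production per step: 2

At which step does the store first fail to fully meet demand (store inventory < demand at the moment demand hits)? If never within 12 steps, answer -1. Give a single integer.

Step 1: demand=4,sold=4 ship[1->2]=2 ship[0->1]=2 prod=2 -> [8 4 17]
Step 2: demand=4,sold=4 ship[1->2]=2 ship[0->1]=2 prod=2 -> [8 4 15]
Step 3: demand=4,sold=4 ship[1->2]=2 ship[0->1]=2 prod=2 -> [8 4 13]
Step 4: demand=4,sold=4 ship[1->2]=2 ship[0->1]=2 prod=2 -> [8 4 11]
Step 5: demand=4,sold=4 ship[1->2]=2 ship[0->1]=2 prod=2 -> [8 4 9]
Step 6: demand=4,sold=4 ship[1->2]=2 ship[0->1]=2 prod=2 -> [8 4 7]
Step 7: demand=4,sold=4 ship[1->2]=2 ship[0->1]=2 prod=2 -> [8 4 5]
Step 8: demand=4,sold=4 ship[1->2]=2 ship[0->1]=2 prod=2 -> [8 4 3]
Step 9: demand=4,sold=3 ship[1->2]=2 ship[0->1]=2 prod=2 -> [8 4 2]
Step 10: demand=4,sold=2 ship[1->2]=2 ship[0->1]=2 prod=2 -> [8 4 2]
Step 11: demand=4,sold=2 ship[1->2]=2 ship[0->1]=2 prod=2 -> [8 4 2]
Step 12: demand=4,sold=2 ship[1->2]=2 ship[0->1]=2 prod=2 -> [8 4 2]
First stockout at step 9

9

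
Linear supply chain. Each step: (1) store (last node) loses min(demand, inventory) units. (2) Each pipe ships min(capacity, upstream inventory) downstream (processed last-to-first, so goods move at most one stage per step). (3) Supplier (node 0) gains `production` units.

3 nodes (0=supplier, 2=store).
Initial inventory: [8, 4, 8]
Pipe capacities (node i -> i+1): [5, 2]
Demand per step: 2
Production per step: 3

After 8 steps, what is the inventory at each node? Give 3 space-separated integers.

Step 1: demand=2,sold=2 ship[1->2]=2 ship[0->1]=5 prod=3 -> inv=[6 7 8]
Step 2: demand=2,sold=2 ship[1->2]=2 ship[0->1]=5 prod=3 -> inv=[4 10 8]
Step 3: demand=2,sold=2 ship[1->2]=2 ship[0->1]=4 prod=3 -> inv=[3 12 8]
Step 4: demand=2,sold=2 ship[1->2]=2 ship[0->1]=3 prod=3 -> inv=[3 13 8]
Step 5: demand=2,sold=2 ship[1->2]=2 ship[0->1]=3 prod=3 -> inv=[3 14 8]
Step 6: demand=2,sold=2 ship[1->2]=2 ship[0->1]=3 prod=3 -> inv=[3 15 8]
Step 7: demand=2,sold=2 ship[1->2]=2 ship[0->1]=3 prod=3 -> inv=[3 16 8]
Step 8: demand=2,sold=2 ship[1->2]=2 ship[0->1]=3 prod=3 -> inv=[3 17 8]

3 17 8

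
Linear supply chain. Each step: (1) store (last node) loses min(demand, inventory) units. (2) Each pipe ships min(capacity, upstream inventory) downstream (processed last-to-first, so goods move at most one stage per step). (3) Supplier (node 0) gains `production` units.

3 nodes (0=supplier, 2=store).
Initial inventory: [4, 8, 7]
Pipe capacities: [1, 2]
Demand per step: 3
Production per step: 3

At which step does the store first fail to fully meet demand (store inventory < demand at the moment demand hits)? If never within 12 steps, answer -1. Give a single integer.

Step 1: demand=3,sold=3 ship[1->2]=2 ship[0->1]=1 prod=3 -> [6 7 6]
Step 2: demand=3,sold=3 ship[1->2]=2 ship[0->1]=1 prod=3 -> [8 6 5]
Step 3: demand=3,sold=3 ship[1->2]=2 ship[0->1]=1 prod=3 -> [10 5 4]
Step 4: demand=3,sold=3 ship[1->2]=2 ship[0->1]=1 prod=3 -> [12 4 3]
Step 5: demand=3,sold=3 ship[1->2]=2 ship[0->1]=1 prod=3 -> [14 3 2]
Step 6: demand=3,sold=2 ship[1->2]=2 ship[0->1]=1 prod=3 -> [16 2 2]
Step 7: demand=3,sold=2 ship[1->2]=2 ship[0->1]=1 prod=3 -> [18 1 2]
Step 8: demand=3,sold=2 ship[1->2]=1 ship[0->1]=1 prod=3 -> [20 1 1]
Step 9: demand=3,sold=1 ship[1->2]=1 ship[0->1]=1 prod=3 -> [22 1 1]
Step 10: demand=3,sold=1 ship[1->2]=1 ship[0->1]=1 prod=3 -> [24 1 1]
Step 11: demand=3,sold=1 ship[1->2]=1 ship[0->1]=1 prod=3 -> [26 1 1]
Step 12: demand=3,sold=1 ship[1->2]=1 ship[0->1]=1 prod=3 -> [28 1 1]
First stockout at step 6

6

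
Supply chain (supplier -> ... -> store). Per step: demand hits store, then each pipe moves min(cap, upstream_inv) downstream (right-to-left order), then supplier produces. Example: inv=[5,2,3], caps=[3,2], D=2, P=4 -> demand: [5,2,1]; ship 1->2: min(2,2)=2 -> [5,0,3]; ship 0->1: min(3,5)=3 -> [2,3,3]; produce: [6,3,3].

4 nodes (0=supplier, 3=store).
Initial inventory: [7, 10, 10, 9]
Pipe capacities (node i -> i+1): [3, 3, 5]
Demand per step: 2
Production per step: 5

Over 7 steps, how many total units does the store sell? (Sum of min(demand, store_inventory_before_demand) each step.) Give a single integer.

Step 1: sold=2 (running total=2) -> [9 10 8 12]
Step 2: sold=2 (running total=4) -> [11 10 6 15]
Step 3: sold=2 (running total=6) -> [13 10 4 18]
Step 4: sold=2 (running total=8) -> [15 10 3 20]
Step 5: sold=2 (running total=10) -> [17 10 3 21]
Step 6: sold=2 (running total=12) -> [19 10 3 22]
Step 7: sold=2 (running total=14) -> [21 10 3 23]

Answer: 14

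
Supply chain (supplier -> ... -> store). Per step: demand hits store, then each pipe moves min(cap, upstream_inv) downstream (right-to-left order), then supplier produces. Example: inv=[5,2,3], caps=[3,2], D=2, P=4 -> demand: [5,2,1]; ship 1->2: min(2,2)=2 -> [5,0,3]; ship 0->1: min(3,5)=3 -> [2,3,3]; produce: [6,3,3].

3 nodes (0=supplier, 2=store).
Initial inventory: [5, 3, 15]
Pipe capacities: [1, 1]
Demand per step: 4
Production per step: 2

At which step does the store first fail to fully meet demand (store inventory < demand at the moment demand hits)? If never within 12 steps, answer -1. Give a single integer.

Step 1: demand=4,sold=4 ship[1->2]=1 ship[0->1]=1 prod=2 -> [6 3 12]
Step 2: demand=4,sold=4 ship[1->2]=1 ship[0->1]=1 prod=2 -> [7 3 9]
Step 3: demand=4,sold=4 ship[1->2]=1 ship[0->1]=1 prod=2 -> [8 3 6]
Step 4: demand=4,sold=4 ship[1->2]=1 ship[0->1]=1 prod=2 -> [9 3 3]
Step 5: demand=4,sold=3 ship[1->2]=1 ship[0->1]=1 prod=2 -> [10 3 1]
Step 6: demand=4,sold=1 ship[1->2]=1 ship[0->1]=1 prod=2 -> [11 3 1]
Step 7: demand=4,sold=1 ship[1->2]=1 ship[0->1]=1 prod=2 -> [12 3 1]
Step 8: demand=4,sold=1 ship[1->2]=1 ship[0->1]=1 prod=2 -> [13 3 1]
Step 9: demand=4,sold=1 ship[1->2]=1 ship[0->1]=1 prod=2 -> [14 3 1]
Step 10: demand=4,sold=1 ship[1->2]=1 ship[0->1]=1 prod=2 -> [15 3 1]
Step 11: demand=4,sold=1 ship[1->2]=1 ship[0->1]=1 prod=2 -> [16 3 1]
Step 12: demand=4,sold=1 ship[1->2]=1 ship[0->1]=1 prod=2 -> [17 3 1]
First stockout at step 5

5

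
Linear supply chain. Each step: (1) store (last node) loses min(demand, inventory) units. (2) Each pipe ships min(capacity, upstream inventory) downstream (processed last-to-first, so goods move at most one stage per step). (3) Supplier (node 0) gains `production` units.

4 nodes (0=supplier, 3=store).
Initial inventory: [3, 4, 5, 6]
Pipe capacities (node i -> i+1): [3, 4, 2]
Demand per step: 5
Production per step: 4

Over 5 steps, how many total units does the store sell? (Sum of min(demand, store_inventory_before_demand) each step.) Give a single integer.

Answer: 14

Derivation:
Step 1: sold=5 (running total=5) -> [4 3 7 3]
Step 2: sold=3 (running total=8) -> [5 3 8 2]
Step 3: sold=2 (running total=10) -> [6 3 9 2]
Step 4: sold=2 (running total=12) -> [7 3 10 2]
Step 5: sold=2 (running total=14) -> [8 3 11 2]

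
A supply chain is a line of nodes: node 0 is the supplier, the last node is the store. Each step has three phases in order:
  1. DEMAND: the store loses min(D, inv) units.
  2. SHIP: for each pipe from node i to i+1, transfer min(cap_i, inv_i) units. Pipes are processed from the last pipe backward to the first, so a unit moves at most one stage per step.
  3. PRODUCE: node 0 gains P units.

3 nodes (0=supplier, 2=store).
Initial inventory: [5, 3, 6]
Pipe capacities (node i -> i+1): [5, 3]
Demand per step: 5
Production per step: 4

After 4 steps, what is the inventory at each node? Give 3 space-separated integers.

Step 1: demand=5,sold=5 ship[1->2]=3 ship[0->1]=5 prod=4 -> inv=[4 5 4]
Step 2: demand=5,sold=4 ship[1->2]=3 ship[0->1]=4 prod=4 -> inv=[4 6 3]
Step 3: demand=5,sold=3 ship[1->2]=3 ship[0->1]=4 prod=4 -> inv=[4 7 3]
Step 4: demand=5,sold=3 ship[1->2]=3 ship[0->1]=4 prod=4 -> inv=[4 8 3]

4 8 3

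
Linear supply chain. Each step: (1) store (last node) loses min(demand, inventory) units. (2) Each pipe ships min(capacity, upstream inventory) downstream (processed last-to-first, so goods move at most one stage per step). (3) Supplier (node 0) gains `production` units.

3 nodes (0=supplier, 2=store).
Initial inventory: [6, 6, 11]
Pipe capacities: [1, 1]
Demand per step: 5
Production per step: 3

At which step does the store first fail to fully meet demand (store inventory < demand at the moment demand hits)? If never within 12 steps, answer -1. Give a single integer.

Step 1: demand=5,sold=5 ship[1->2]=1 ship[0->1]=1 prod=3 -> [8 6 7]
Step 2: demand=5,sold=5 ship[1->2]=1 ship[0->1]=1 prod=3 -> [10 6 3]
Step 3: demand=5,sold=3 ship[1->2]=1 ship[0->1]=1 prod=3 -> [12 6 1]
Step 4: demand=5,sold=1 ship[1->2]=1 ship[0->1]=1 prod=3 -> [14 6 1]
Step 5: demand=5,sold=1 ship[1->2]=1 ship[0->1]=1 prod=3 -> [16 6 1]
Step 6: demand=5,sold=1 ship[1->2]=1 ship[0->1]=1 prod=3 -> [18 6 1]
Step 7: demand=5,sold=1 ship[1->2]=1 ship[0->1]=1 prod=3 -> [20 6 1]
Step 8: demand=5,sold=1 ship[1->2]=1 ship[0->1]=1 prod=3 -> [22 6 1]
Step 9: demand=5,sold=1 ship[1->2]=1 ship[0->1]=1 prod=3 -> [24 6 1]
Step 10: demand=5,sold=1 ship[1->2]=1 ship[0->1]=1 prod=3 -> [26 6 1]
Step 11: demand=5,sold=1 ship[1->2]=1 ship[0->1]=1 prod=3 -> [28 6 1]
Step 12: demand=5,sold=1 ship[1->2]=1 ship[0->1]=1 prod=3 -> [30 6 1]
First stockout at step 3

3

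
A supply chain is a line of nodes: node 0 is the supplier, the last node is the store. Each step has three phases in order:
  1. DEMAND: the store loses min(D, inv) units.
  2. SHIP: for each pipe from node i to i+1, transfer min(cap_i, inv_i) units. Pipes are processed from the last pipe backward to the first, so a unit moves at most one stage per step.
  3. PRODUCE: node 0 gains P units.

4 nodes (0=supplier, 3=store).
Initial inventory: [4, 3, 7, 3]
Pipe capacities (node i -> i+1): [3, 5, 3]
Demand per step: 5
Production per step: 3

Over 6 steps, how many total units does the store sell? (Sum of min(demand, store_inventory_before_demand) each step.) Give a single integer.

Answer: 18

Derivation:
Step 1: sold=3 (running total=3) -> [4 3 7 3]
Step 2: sold=3 (running total=6) -> [4 3 7 3]
Step 3: sold=3 (running total=9) -> [4 3 7 3]
Step 4: sold=3 (running total=12) -> [4 3 7 3]
Step 5: sold=3 (running total=15) -> [4 3 7 3]
Step 6: sold=3 (running total=18) -> [4 3 7 3]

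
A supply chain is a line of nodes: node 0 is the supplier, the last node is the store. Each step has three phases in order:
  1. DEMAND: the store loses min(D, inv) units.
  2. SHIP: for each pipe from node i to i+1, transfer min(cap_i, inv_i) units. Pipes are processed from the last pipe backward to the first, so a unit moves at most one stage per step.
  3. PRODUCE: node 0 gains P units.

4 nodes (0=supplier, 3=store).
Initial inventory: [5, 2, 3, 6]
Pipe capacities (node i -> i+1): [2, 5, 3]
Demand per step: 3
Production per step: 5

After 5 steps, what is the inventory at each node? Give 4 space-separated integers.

Step 1: demand=3,sold=3 ship[2->3]=3 ship[1->2]=2 ship[0->1]=2 prod=5 -> inv=[8 2 2 6]
Step 2: demand=3,sold=3 ship[2->3]=2 ship[1->2]=2 ship[0->1]=2 prod=5 -> inv=[11 2 2 5]
Step 3: demand=3,sold=3 ship[2->3]=2 ship[1->2]=2 ship[0->1]=2 prod=5 -> inv=[14 2 2 4]
Step 4: demand=3,sold=3 ship[2->3]=2 ship[1->2]=2 ship[0->1]=2 prod=5 -> inv=[17 2 2 3]
Step 5: demand=3,sold=3 ship[2->3]=2 ship[1->2]=2 ship[0->1]=2 prod=5 -> inv=[20 2 2 2]

20 2 2 2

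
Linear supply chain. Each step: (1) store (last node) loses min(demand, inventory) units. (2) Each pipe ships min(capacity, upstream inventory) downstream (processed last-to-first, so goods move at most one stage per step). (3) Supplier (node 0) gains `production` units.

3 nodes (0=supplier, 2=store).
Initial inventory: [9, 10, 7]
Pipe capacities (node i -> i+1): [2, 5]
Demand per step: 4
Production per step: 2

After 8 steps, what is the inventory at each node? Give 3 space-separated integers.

Step 1: demand=4,sold=4 ship[1->2]=5 ship[0->1]=2 prod=2 -> inv=[9 7 8]
Step 2: demand=4,sold=4 ship[1->2]=5 ship[0->1]=2 prod=2 -> inv=[9 4 9]
Step 3: demand=4,sold=4 ship[1->2]=4 ship[0->1]=2 prod=2 -> inv=[9 2 9]
Step 4: demand=4,sold=4 ship[1->2]=2 ship[0->1]=2 prod=2 -> inv=[9 2 7]
Step 5: demand=4,sold=4 ship[1->2]=2 ship[0->1]=2 prod=2 -> inv=[9 2 5]
Step 6: demand=4,sold=4 ship[1->2]=2 ship[0->1]=2 prod=2 -> inv=[9 2 3]
Step 7: demand=4,sold=3 ship[1->2]=2 ship[0->1]=2 prod=2 -> inv=[9 2 2]
Step 8: demand=4,sold=2 ship[1->2]=2 ship[0->1]=2 prod=2 -> inv=[9 2 2]

9 2 2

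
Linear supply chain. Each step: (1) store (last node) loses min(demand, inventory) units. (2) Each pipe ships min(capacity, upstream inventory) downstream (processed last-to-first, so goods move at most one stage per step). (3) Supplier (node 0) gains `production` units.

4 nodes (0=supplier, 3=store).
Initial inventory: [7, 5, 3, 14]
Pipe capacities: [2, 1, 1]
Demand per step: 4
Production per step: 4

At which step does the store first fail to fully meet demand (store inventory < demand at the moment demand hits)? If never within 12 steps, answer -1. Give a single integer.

Step 1: demand=4,sold=4 ship[2->3]=1 ship[1->2]=1 ship[0->1]=2 prod=4 -> [9 6 3 11]
Step 2: demand=4,sold=4 ship[2->3]=1 ship[1->2]=1 ship[0->1]=2 prod=4 -> [11 7 3 8]
Step 3: demand=4,sold=4 ship[2->3]=1 ship[1->2]=1 ship[0->1]=2 prod=4 -> [13 8 3 5]
Step 4: demand=4,sold=4 ship[2->3]=1 ship[1->2]=1 ship[0->1]=2 prod=4 -> [15 9 3 2]
Step 5: demand=4,sold=2 ship[2->3]=1 ship[1->2]=1 ship[0->1]=2 prod=4 -> [17 10 3 1]
Step 6: demand=4,sold=1 ship[2->3]=1 ship[1->2]=1 ship[0->1]=2 prod=4 -> [19 11 3 1]
Step 7: demand=4,sold=1 ship[2->3]=1 ship[1->2]=1 ship[0->1]=2 prod=4 -> [21 12 3 1]
Step 8: demand=4,sold=1 ship[2->3]=1 ship[1->2]=1 ship[0->1]=2 prod=4 -> [23 13 3 1]
Step 9: demand=4,sold=1 ship[2->3]=1 ship[1->2]=1 ship[0->1]=2 prod=4 -> [25 14 3 1]
Step 10: demand=4,sold=1 ship[2->3]=1 ship[1->2]=1 ship[0->1]=2 prod=4 -> [27 15 3 1]
Step 11: demand=4,sold=1 ship[2->3]=1 ship[1->2]=1 ship[0->1]=2 prod=4 -> [29 16 3 1]
Step 12: demand=4,sold=1 ship[2->3]=1 ship[1->2]=1 ship[0->1]=2 prod=4 -> [31 17 3 1]
First stockout at step 5

5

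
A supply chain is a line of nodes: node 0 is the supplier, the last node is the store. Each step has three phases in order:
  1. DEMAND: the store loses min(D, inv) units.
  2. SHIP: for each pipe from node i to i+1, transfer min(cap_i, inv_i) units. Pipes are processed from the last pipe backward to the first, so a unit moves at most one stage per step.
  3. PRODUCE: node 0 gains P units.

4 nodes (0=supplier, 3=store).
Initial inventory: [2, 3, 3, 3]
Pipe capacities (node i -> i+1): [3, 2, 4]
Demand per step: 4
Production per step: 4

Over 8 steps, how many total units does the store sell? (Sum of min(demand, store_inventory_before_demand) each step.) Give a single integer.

Answer: 18

Derivation:
Step 1: sold=3 (running total=3) -> [4 3 2 3]
Step 2: sold=3 (running total=6) -> [5 4 2 2]
Step 3: sold=2 (running total=8) -> [6 5 2 2]
Step 4: sold=2 (running total=10) -> [7 6 2 2]
Step 5: sold=2 (running total=12) -> [8 7 2 2]
Step 6: sold=2 (running total=14) -> [9 8 2 2]
Step 7: sold=2 (running total=16) -> [10 9 2 2]
Step 8: sold=2 (running total=18) -> [11 10 2 2]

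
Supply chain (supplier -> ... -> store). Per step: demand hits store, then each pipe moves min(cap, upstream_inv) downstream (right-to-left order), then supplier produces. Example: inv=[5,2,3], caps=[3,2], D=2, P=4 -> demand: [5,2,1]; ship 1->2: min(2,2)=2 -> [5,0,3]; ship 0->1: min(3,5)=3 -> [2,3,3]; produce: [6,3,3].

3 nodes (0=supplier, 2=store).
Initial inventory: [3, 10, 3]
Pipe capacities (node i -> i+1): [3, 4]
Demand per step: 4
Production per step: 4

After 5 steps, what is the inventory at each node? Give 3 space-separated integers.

Step 1: demand=4,sold=3 ship[1->2]=4 ship[0->1]=3 prod=4 -> inv=[4 9 4]
Step 2: demand=4,sold=4 ship[1->2]=4 ship[0->1]=3 prod=4 -> inv=[5 8 4]
Step 3: demand=4,sold=4 ship[1->2]=4 ship[0->1]=3 prod=4 -> inv=[6 7 4]
Step 4: demand=4,sold=4 ship[1->2]=4 ship[0->1]=3 prod=4 -> inv=[7 6 4]
Step 5: demand=4,sold=4 ship[1->2]=4 ship[0->1]=3 prod=4 -> inv=[8 5 4]

8 5 4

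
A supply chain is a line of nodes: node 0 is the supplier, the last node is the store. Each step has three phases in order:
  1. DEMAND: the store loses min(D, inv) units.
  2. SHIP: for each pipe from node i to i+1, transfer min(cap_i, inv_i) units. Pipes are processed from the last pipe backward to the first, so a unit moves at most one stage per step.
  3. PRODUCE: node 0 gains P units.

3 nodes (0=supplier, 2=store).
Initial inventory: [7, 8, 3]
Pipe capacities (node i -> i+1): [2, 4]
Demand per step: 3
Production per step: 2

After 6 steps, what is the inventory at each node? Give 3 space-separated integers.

Step 1: demand=3,sold=3 ship[1->2]=4 ship[0->1]=2 prod=2 -> inv=[7 6 4]
Step 2: demand=3,sold=3 ship[1->2]=4 ship[0->1]=2 prod=2 -> inv=[7 4 5]
Step 3: demand=3,sold=3 ship[1->2]=4 ship[0->1]=2 prod=2 -> inv=[7 2 6]
Step 4: demand=3,sold=3 ship[1->2]=2 ship[0->1]=2 prod=2 -> inv=[7 2 5]
Step 5: demand=3,sold=3 ship[1->2]=2 ship[0->1]=2 prod=2 -> inv=[7 2 4]
Step 6: demand=3,sold=3 ship[1->2]=2 ship[0->1]=2 prod=2 -> inv=[7 2 3]

7 2 3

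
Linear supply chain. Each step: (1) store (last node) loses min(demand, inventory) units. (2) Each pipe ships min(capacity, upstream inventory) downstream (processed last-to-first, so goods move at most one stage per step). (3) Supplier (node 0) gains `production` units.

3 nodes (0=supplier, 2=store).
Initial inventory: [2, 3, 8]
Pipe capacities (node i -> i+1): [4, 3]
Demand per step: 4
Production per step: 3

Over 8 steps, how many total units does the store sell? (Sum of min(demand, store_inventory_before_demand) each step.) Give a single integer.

Answer: 28

Derivation:
Step 1: sold=4 (running total=4) -> [3 2 7]
Step 2: sold=4 (running total=8) -> [3 3 5]
Step 3: sold=4 (running total=12) -> [3 3 4]
Step 4: sold=4 (running total=16) -> [3 3 3]
Step 5: sold=3 (running total=19) -> [3 3 3]
Step 6: sold=3 (running total=22) -> [3 3 3]
Step 7: sold=3 (running total=25) -> [3 3 3]
Step 8: sold=3 (running total=28) -> [3 3 3]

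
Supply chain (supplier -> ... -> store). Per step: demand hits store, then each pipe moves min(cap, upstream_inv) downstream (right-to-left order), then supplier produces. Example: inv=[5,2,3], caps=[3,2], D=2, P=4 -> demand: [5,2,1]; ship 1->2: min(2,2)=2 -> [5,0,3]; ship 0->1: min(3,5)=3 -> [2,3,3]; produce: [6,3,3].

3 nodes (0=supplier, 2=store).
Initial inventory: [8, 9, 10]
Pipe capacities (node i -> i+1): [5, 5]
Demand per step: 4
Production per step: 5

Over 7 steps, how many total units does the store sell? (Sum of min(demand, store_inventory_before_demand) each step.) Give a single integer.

Answer: 28

Derivation:
Step 1: sold=4 (running total=4) -> [8 9 11]
Step 2: sold=4 (running total=8) -> [8 9 12]
Step 3: sold=4 (running total=12) -> [8 9 13]
Step 4: sold=4 (running total=16) -> [8 9 14]
Step 5: sold=4 (running total=20) -> [8 9 15]
Step 6: sold=4 (running total=24) -> [8 9 16]
Step 7: sold=4 (running total=28) -> [8 9 17]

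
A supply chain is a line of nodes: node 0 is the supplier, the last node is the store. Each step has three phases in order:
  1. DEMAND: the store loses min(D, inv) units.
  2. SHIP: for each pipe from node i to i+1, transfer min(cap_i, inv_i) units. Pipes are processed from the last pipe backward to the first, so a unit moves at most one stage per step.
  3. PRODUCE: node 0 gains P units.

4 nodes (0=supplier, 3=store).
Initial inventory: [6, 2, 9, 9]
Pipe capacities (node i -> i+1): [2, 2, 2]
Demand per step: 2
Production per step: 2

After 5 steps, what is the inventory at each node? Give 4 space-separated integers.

Step 1: demand=2,sold=2 ship[2->3]=2 ship[1->2]=2 ship[0->1]=2 prod=2 -> inv=[6 2 9 9]
Step 2: demand=2,sold=2 ship[2->3]=2 ship[1->2]=2 ship[0->1]=2 prod=2 -> inv=[6 2 9 9]
Step 3: demand=2,sold=2 ship[2->3]=2 ship[1->2]=2 ship[0->1]=2 prod=2 -> inv=[6 2 9 9]
Step 4: demand=2,sold=2 ship[2->3]=2 ship[1->2]=2 ship[0->1]=2 prod=2 -> inv=[6 2 9 9]
Step 5: demand=2,sold=2 ship[2->3]=2 ship[1->2]=2 ship[0->1]=2 prod=2 -> inv=[6 2 9 9]

6 2 9 9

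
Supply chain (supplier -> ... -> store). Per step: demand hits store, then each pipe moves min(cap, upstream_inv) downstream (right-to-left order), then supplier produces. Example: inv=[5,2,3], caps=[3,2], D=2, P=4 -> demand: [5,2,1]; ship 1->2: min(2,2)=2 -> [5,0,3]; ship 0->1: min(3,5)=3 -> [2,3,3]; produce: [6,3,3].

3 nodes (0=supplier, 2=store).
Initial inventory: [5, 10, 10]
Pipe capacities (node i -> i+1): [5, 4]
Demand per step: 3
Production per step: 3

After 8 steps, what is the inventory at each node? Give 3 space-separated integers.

Step 1: demand=3,sold=3 ship[1->2]=4 ship[0->1]=5 prod=3 -> inv=[3 11 11]
Step 2: demand=3,sold=3 ship[1->2]=4 ship[0->1]=3 prod=3 -> inv=[3 10 12]
Step 3: demand=3,sold=3 ship[1->2]=4 ship[0->1]=3 prod=3 -> inv=[3 9 13]
Step 4: demand=3,sold=3 ship[1->2]=4 ship[0->1]=3 prod=3 -> inv=[3 8 14]
Step 5: demand=3,sold=3 ship[1->2]=4 ship[0->1]=3 prod=3 -> inv=[3 7 15]
Step 6: demand=3,sold=3 ship[1->2]=4 ship[0->1]=3 prod=3 -> inv=[3 6 16]
Step 7: demand=3,sold=3 ship[1->2]=4 ship[0->1]=3 prod=3 -> inv=[3 5 17]
Step 8: demand=3,sold=3 ship[1->2]=4 ship[0->1]=3 prod=3 -> inv=[3 4 18]

3 4 18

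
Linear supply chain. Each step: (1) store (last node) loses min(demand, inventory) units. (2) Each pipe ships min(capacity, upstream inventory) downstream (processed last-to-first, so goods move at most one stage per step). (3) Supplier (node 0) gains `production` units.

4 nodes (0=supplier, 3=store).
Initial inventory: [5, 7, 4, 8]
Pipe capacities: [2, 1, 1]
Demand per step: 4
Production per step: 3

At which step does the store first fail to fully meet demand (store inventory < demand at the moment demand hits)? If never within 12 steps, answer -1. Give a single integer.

Step 1: demand=4,sold=4 ship[2->3]=1 ship[1->2]=1 ship[0->1]=2 prod=3 -> [6 8 4 5]
Step 2: demand=4,sold=4 ship[2->3]=1 ship[1->2]=1 ship[0->1]=2 prod=3 -> [7 9 4 2]
Step 3: demand=4,sold=2 ship[2->3]=1 ship[1->2]=1 ship[0->1]=2 prod=3 -> [8 10 4 1]
Step 4: demand=4,sold=1 ship[2->3]=1 ship[1->2]=1 ship[0->1]=2 prod=3 -> [9 11 4 1]
Step 5: demand=4,sold=1 ship[2->3]=1 ship[1->2]=1 ship[0->1]=2 prod=3 -> [10 12 4 1]
Step 6: demand=4,sold=1 ship[2->3]=1 ship[1->2]=1 ship[0->1]=2 prod=3 -> [11 13 4 1]
Step 7: demand=4,sold=1 ship[2->3]=1 ship[1->2]=1 ship[0->1]=2 prod=3 -> [12 14 4 1]
Step 8: demand=4,sold=1 ship[2->3]=1 ship[1->2]=1 ship[0->1]=2 prod=3 -> [13 15 4 1]
Step 9: demand=4,sold=1 ship[2->3]=1 ship[1->2]=1 ship[0->1]=2 prod=3 -> [14 16 4 1]
Step 10: demand=4,sold=1 ship[2->3]=1 ship[1->2]=1 ship[0->1]=2 prod=3 -> [15 17 4 1]
Step 11: demand=4,sold=1 ship[2->3]=1 ship[1->2]=1 ship[0->1]=2 prod=3 -> [16 18 4 1]
Step 12: demand=4,sold=1 ship[2->3]=1 ship[1->2]=1 ship[0->1]=2 prod=3 -> [17 19 4 1]
First stockout at step 3

3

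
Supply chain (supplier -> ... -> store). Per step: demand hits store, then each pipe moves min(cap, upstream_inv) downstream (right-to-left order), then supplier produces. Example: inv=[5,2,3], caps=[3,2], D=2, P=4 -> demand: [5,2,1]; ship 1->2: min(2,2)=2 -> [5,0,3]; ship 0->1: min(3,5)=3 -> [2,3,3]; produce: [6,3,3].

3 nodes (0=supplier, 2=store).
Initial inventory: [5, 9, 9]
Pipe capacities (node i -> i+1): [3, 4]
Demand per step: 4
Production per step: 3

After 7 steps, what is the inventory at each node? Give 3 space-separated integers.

Step 1: demand=4,sold=4 ship[1->2]=4 ship[0->1]=3 prod=3 -> inv=[5 8 9]
Step 2: demand=4,sold=4 ship[1->2]=4 ship[0->1]=3 prod=3 -> inv=[5 7 9]
Step 3: demand=4,sold=4 ship[1->2]=4 ship[0->1]=3 prod=3 -> inv=[5 6 9]
Step 4: demand=4,sold=4 ship[1->2]=4 ship[0->1]=3 prod=3 -> inv=[5 5 9]
Step 5: demand=4,sold=4 ship[1->2]=4 ship[0->1]=3 prod=3 -> inv=[5 4 9]
Step 6: demand=4,sold=4 ship[1->2]=4 ship[0->1]=3 prod=3 -> inv=[5 3 9]
Step 7: demand=4,sold=4 ship[1->2]=3 ship[0->1]=3 prod=3 -> inv=[5 3 8]

5 3 8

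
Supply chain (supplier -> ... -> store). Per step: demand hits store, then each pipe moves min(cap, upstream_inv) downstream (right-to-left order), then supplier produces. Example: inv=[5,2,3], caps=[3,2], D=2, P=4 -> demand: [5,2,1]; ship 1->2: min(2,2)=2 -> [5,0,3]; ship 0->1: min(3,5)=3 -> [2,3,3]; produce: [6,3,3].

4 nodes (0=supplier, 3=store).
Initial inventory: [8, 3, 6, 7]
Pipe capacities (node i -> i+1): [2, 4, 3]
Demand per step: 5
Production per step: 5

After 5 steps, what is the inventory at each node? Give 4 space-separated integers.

Step 1: demand=5,sold=5 ship[2->3]=3 ship[1->2]=3 ship[0->1]=2 prod=5 -> inv=[11 2 6 5]
Step 2: demand=5,sold=5 ship[2->3]=3 ship[1->2]=2 ship[0->1]=2 prod=5 -> inv=[14 2 5 3]
Step 3: demand=5,sold=3 ship[2->3]=3 ship[1->2]=2 ship[0->1]=2 prod=5 -> inv=[17 2 4 3]
Step 4: demand=5,sold=3 ship[2->3]=3 ship[1->2]=2 ship[0->1]=2 prod=5 -> inv=[20 2 3 3]
Step 5: demand=5,sold=3 ship[2->3]=3 ship[1->2]=2 ship[0->1]=2 prod=5 -> inv=[23 2 2 3]

23 2 2 3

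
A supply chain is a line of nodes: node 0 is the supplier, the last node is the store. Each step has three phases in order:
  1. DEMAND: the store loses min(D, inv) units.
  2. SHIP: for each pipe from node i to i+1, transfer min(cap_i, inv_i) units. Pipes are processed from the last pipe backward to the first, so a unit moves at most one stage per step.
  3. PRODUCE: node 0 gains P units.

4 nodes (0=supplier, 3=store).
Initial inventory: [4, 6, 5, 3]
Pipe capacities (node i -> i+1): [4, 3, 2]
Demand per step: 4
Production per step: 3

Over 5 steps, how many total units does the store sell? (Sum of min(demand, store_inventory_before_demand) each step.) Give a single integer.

Answer: 11

Derivation:
Step 1: sold=3 (running total=3) -> [3 7 6 2]
Step 2: sold=2 (running total=5) -> [3 7 7 2]
Step 3: sold=2 (running total=7) -> [3 7 8 2]
Step 4: sold=2 (running total=9) -> [3 7 9 2]
Step 5: sold=2 (running total=11) -> [3 7 10 2]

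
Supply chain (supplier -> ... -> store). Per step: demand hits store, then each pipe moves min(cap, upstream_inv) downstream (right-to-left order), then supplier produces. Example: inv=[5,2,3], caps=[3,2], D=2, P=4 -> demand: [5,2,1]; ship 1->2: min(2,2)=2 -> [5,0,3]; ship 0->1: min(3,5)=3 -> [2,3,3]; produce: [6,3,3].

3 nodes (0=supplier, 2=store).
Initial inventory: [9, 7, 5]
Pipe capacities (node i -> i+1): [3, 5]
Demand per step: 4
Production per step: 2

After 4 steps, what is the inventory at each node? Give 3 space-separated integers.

Step 1: demand=4,sold=4 ship[1->2]=5 ship[0->1]=3 prod=2 -> inv=[8 5 6]
Step 2: demand=4,sold=4 ship[1->2]=5 ship[0->1]=3 prod=2 -> inv=[7 3 7]
Step 3: demand=4,sold=4 ship[1->2]=3 ship[0->1]=3 prod=2 -> inv=[6 3 6]
Step 4: demand=4,sold=4 ship[1->2]=3 ship[0->1]=3 prod=2 -> inv=[5 3 5]

5 3 5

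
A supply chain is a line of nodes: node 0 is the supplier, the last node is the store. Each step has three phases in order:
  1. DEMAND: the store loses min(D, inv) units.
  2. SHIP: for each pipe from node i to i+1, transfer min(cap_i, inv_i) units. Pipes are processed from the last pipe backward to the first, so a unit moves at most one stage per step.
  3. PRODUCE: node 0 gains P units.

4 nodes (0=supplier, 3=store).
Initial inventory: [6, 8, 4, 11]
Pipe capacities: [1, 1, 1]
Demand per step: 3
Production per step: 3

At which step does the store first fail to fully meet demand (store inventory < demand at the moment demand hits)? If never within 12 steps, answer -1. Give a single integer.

Step 1: demand=3,sold=3 ship[2->3]=1 ship[1->2]=1 ship[0->1]=1 prod=3 -> [8 8 4 9]
Step 2: demand=3,sold=3 ship[2->3]=1 ship[1->2]=1 ship[0->1]=1 prod=3 -> [10 8 4 7]
Step 3: demand=3,sold=3 ship[2->3]=1 ship[1->2]=1 ship[0->1]=1 prod=3 -> [12 8 4 5]
Step 4: demand=3,sold=3 ship[2->3]=1 ship[1->2]=1 ship[0->1]=1 prod=3 -> [14 8 4 3]
Step 5: demand=3,sold=3 ship[2->3]=1 ship[1->2]=1 ship[0->1]=1 prod=3 -> [16 8 4 1]
Step 6: demand=3,sold=1 ship[2->3]=1 ship[1->2]=1 ship[0->1]=1 prod=3 -> [18 8 4 1]
Step 7: demand=3,sold=1 ship[2->3]=1 ship[1->2]=1 ship[0->1]=1 prod=3 -> [20 8 4 1]
Step 8: demand=3,sold=1 ship[2->3]=1 ship[1->2]=1 ship[0->1]=1 prod=3 -> [22 8 4 1]
Step 9: demand=3,sold=1 ship[2->3]=1 ship[1->2]=1 ship[0->1]=1 prod=3 -> [24 8 4 1]
Step 10: demand=3,sold=1 ship[2->3]=1 ship[1->2]=1 ship[0->1]=1 prod=3 -> [26 8 4 1]
Step 11: demand=3,sold=1 ship[2->3]=1 ship[1->2]=1 ship[0->1]=1 prod=3 -> [28 8 4 1]
Step 12: demand=3,sold=1 ship[2->3]=1 ship[1->2]=1 ship[0->1]=1 prod=3 -> [30 8 4 1]
First stockout at step 6

6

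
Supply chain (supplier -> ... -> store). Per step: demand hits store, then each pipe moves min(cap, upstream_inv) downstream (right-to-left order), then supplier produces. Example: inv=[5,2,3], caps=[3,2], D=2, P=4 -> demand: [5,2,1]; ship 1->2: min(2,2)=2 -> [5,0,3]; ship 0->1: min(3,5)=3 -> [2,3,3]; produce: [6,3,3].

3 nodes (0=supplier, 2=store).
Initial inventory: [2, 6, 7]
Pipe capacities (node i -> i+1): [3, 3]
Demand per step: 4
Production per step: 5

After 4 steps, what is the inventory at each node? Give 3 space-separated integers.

Step 1: demand=4,sold=4 ship[1->2]=3 ship[0->1]=2 prod=5 -> inv=[5 5 6]
Step 2: demand=4,sold=4 ship[1->2]=3 ship[0->1]=3 prod=5 -> inv=[7 5 5]
Step 3: demand=4,sold=4 ship[1->2]=3 ship[0->1]=3 prod=5 -> inv=[9 5 4]
Step 4: demand=4,sold=4 ship[1->2]=3 ship[0->1]=3 prod=5 -> inv=[11 5 3]

11 5 3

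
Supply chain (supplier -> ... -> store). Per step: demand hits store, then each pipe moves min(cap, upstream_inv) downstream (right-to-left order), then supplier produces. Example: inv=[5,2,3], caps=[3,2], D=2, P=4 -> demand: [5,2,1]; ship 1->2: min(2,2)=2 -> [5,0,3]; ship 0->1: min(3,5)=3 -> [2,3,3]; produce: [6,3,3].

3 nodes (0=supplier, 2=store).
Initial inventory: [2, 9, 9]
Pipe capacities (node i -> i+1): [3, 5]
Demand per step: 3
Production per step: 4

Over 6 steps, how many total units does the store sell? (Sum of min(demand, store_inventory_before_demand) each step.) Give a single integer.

Step 1: sold=3 (running total=3) -> [4 6 11]
Step 2: sold=3 (running total=6) -> [5 4 13]
Step 3: sold=3 (running total=9) -> [6 3 14]
Step 4: sold=3 (running total=12) -> [7 3 14]
Step 5: sold=3 (running total=15) -> [8 3 14]
Step 6: sold=3 (running total=18) -> [9 3 14]

Answer: 18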